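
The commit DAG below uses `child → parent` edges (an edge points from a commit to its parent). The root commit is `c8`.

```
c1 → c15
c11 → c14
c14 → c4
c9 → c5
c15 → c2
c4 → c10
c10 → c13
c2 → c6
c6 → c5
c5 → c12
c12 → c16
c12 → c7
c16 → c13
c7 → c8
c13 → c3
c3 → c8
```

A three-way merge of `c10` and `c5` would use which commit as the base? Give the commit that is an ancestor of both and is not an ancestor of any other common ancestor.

Ancestors of c10: {c10, c13, c3, c8}.
Ancestors of c5: {c12, c13, c16, c3, c5, c7, c8}.
Common ancestors: {c13, c3, c8}.
Among these, c13 is not an ancestor of any other common ancestor — it is the merge base.

c13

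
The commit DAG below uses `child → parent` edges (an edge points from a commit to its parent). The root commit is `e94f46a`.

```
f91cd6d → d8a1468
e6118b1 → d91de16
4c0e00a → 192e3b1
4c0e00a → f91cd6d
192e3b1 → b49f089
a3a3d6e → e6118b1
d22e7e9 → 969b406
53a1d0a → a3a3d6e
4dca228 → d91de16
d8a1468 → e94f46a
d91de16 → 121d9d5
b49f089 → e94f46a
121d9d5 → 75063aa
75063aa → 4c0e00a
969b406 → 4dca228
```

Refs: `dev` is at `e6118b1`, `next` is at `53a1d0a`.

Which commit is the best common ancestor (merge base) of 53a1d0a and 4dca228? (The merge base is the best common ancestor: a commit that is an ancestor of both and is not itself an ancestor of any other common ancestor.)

Ancestors of 53a1d0a: {121d9d5, 192e3b1, 4c0e00a, 53a1d0a, 75063aa, a3a3d6e, b49f089, d8a1468, d91de16, e6118b1, e94f46a, f91cd6d}.
Ancestors of 4dca228: {121d9d5, 192e3b1, 4c0e00a, 4dca228, 75063aa, b49f089, d8a1468, d91de16, e94f46a, f91cd6d}.
Common ancestors: {121d9d5, 192e3b1, 4c0e00a, 75063aa, b49f089, d8a1468, d91de16, e94f46a, f91cd6d}.
Among these, d91de16 is not an ancestor of any other common ancestor — it is the merge base.

d91de16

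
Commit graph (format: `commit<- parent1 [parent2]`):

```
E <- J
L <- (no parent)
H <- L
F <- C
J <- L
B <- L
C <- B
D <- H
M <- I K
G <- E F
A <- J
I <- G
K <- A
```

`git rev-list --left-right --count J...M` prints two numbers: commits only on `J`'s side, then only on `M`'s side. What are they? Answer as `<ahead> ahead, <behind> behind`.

Reachable from J: {J, L}.
Reachable from M: {A, B, C, E, F, G, I, J, K, L, M}.
Only in J's history (ahead): {} — 0.
Only in M's history (behind): {A, B, C, E, F, G, I, K, M} — 9.

0 ahead, 9 behind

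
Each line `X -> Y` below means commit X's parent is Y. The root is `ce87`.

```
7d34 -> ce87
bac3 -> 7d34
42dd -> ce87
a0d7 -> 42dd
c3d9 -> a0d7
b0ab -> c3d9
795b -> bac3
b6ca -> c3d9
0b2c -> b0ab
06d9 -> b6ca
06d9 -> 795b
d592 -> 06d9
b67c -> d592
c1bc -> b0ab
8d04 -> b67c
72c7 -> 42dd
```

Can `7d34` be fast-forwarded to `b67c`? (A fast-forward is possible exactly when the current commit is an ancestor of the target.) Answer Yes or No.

A fast-forward from 7d34 to b67c is possible iff 7d34 is an ancestor of b67c.
Ancestors of b67c: {06d9, 42dd, 795b, 7d34, a0d7, b67c, b6ca, bac3, c3d9, ce87, d592}.
7d34 is among them, so fast-forward is possible.

Yes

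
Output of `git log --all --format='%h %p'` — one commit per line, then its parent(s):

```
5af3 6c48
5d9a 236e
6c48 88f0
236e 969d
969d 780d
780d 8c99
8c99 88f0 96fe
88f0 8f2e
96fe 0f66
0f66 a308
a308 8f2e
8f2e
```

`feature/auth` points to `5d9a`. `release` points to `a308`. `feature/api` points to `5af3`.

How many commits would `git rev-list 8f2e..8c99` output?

Reachable from 8c99: {0f66, 88f0, 8c99, 8f2e, 96fe, a308}.
Reachable from 8f2e: {8f2e}.
In 8c99's history but not 8f2e's: {0f66, 88f0, 8c99, 96fe, a308} — 5 commits.

5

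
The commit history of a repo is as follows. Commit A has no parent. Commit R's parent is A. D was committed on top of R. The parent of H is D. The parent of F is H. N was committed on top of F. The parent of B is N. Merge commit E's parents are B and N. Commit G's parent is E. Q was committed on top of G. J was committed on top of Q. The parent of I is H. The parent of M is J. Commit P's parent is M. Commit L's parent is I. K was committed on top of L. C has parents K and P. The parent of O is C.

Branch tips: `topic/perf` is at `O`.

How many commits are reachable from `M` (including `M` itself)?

12

Walking parent pointers from M: reachable set = {A, B, D, E, F, G, H, J, M, N, Q, R}.
That is 12 commits.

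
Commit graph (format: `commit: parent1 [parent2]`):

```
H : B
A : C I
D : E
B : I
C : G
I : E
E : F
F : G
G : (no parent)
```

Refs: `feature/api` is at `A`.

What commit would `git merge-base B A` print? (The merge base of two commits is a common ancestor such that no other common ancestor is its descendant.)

Ancestors of B: {B, E, F, G, I}.
Ancestors of A: {A, C, E, F, G, I}.
Common ancestors: {E, F, G, I}.
Among these, I is not an ancestor of any other common ancestor — it is the merge base.

I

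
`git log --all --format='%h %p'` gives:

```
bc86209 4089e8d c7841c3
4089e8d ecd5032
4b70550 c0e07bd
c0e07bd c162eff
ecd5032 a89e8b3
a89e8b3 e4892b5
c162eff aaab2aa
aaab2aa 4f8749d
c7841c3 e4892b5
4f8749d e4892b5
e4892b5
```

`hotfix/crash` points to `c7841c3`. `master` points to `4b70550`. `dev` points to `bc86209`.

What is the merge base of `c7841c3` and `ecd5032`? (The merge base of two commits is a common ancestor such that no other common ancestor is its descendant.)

e4892b5

Ancestors of c7841c3: {c7841c3, e4892b5}.
Ancestors of ecd5032: {a89e8b3, e4892b5, ecd5032}.
Common ancestors: {e4892b5}.
The only common ancestor is e4892b5, so it is the merge base.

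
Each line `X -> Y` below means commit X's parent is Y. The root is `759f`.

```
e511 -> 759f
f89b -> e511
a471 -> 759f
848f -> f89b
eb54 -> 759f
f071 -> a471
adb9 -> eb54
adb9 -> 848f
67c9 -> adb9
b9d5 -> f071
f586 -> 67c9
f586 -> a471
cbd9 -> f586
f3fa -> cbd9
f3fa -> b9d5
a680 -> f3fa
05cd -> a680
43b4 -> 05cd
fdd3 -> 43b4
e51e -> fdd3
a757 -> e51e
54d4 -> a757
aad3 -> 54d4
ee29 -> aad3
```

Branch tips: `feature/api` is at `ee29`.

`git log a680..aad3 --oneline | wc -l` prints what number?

7

Reachable from aad3: {05cd, 43b4, 54d4, 67c9, 759f, 848f, a471, a680, a757, aad3, adb9, b9d5, cbd9, e511, e51e, eb54, f071, f3fa, f586, f89b, fdd3}.
Reachable from a680: {67c9, 759f, 848f, a471, a680, adb9, b9d5, cbd9, e511, eb54, f071, f3fa, f586, f89b}.
In aad3's history but not a680's: {05cd, 43b4, 54d4, a757, aad3, e51e, fdd3} — 7 commits.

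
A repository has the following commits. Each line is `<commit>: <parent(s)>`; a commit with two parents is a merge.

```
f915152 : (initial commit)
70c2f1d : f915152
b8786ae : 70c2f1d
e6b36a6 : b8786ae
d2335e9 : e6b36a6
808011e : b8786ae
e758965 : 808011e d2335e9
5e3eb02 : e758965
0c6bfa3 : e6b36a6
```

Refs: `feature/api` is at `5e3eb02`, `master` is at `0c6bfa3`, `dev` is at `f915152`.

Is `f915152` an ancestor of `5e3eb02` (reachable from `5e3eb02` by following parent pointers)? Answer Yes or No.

Ancestors of 5e3eb02 (commits reachable by following parents): {5e3eb02, 70c2f1d, 808011e, b8786ae, d2335e9, e6b36a6, e758965, f915152}.
f915152 is in that set, so it is an ancestor of 5e3eb02.

Yes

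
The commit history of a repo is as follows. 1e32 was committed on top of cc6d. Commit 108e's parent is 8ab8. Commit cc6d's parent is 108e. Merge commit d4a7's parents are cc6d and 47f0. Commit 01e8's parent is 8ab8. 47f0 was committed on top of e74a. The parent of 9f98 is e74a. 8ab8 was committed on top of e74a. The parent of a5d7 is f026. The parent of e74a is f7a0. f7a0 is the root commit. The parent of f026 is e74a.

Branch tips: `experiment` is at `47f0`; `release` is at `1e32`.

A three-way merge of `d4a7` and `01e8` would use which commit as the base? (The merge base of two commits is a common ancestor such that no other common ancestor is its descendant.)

Ancestors of d4a7: {108e, 47f0, 8ab8, cc6d, d4a7, e74a, f7a0}.
Ancestors of 01e8: {01e8, 8ab8, e74a, f7a0}.
Common ancestors: {8ab8, e74a, f7a0}.
Among these, 8ab8 is not an ancestor of any other common ancestor — it is the merge base.

8ab8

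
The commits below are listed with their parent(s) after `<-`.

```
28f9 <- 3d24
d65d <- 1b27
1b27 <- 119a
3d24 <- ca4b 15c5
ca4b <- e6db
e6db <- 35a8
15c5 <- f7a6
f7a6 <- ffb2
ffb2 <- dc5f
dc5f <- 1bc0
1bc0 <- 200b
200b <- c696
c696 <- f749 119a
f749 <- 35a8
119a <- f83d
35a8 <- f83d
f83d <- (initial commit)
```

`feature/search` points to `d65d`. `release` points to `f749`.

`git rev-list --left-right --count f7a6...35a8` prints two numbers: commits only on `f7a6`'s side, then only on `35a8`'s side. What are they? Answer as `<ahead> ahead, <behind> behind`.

8 ahead, 0 behind

Reachable from f7a6: {119a, 1bc0, 200b, 35a8, c696, dc5f, f749, f7a6, f83d, ffb2}.
Reachable from 35a8: {35a8, f83d}.
Only in f7a6's history (ahead): {119a, 1bc0, 200b, c696, dc5f, f749, f7a6, ffb2} — 8.
Only in 35a8's history (behind): {} — 0.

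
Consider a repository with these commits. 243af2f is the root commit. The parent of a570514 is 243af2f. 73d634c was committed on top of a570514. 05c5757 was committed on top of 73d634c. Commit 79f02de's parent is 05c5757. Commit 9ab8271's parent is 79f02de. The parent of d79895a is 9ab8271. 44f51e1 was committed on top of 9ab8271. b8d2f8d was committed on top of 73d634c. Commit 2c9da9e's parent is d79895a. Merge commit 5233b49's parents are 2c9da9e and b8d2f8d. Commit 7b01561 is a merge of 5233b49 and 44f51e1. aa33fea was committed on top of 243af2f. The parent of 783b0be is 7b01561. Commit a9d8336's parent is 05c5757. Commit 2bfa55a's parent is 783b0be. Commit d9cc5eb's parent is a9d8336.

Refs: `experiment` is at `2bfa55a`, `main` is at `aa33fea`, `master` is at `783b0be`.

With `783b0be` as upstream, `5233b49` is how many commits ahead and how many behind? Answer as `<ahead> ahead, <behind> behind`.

0 ahead, 3 behind

Reachable from 5233b49: {05c5757, 243af2f, 2c9da9e, 5233b49, 73d634c, 79f02de, 9ab8271, a570514, b8d2f8d, d79895a}.
Reachable from 783b0be: {05c5757, 243af2f, 2c9da9e, 44f51e1, 5233b49, 73d634c, 783b0be, 79f02de, 7b01561, 9ab8271, a570514, b8d2f8d, d79895a}.
Only in 5233b49's history (ahead): {} — 0.
Only in 783b0be's history (behind): {44f51e1, 783b0be, 7b01561} — 3.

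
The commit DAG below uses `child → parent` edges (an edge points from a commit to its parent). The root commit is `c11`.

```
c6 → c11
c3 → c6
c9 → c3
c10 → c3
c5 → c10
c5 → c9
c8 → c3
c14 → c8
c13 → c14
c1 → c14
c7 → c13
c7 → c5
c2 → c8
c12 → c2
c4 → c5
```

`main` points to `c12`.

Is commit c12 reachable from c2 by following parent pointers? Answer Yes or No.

Ancestors of c2: {c11, c2, c3, c6, c8}.
c12 is not in that set, so it is not an ancestor of c2.

No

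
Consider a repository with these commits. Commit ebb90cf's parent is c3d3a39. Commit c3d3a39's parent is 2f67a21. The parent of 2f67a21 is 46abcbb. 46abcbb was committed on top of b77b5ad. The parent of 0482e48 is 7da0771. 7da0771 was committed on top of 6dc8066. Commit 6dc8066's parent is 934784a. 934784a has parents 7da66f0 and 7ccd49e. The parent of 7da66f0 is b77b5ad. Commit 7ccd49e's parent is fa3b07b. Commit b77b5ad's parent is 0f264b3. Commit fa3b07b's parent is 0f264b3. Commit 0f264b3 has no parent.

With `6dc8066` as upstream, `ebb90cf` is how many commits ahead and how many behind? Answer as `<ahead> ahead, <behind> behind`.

Reachable from ebb90cf: {0f264b3, 2f67a21, 46abcbb, b77b5ad, c3d3a39, ebb90cf}.
Reachable from 6dc8066: {0f264b3, 6dc8066, 7ccd49e, 7da66f0, 934784a, b77b5ad, fa3b07b}.
Only in ebb90cf's history (ahead): {2f67a21, 46abcbb, c3d3a39, ebb90cf} — 4.
Only in 6dc8066's history (behind): {6dc8066, 7ccd49e, 7da66f0, 934784a, fa3b07b} — 5.

4 ahead, 5 behind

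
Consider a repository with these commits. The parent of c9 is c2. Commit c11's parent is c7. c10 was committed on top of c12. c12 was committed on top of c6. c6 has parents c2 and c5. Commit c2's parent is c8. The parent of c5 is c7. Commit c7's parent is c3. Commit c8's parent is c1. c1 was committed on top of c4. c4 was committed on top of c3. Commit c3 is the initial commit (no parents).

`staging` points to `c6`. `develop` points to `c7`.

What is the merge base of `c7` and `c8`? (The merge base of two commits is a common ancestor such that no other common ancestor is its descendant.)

c3

Ancestors of c7: {c3, c7}.
Ancestors of c8: {c1, c3, c4, c8}.
Common ancestors: {c3}.
The only common ancestor is c3, so it is the merge base.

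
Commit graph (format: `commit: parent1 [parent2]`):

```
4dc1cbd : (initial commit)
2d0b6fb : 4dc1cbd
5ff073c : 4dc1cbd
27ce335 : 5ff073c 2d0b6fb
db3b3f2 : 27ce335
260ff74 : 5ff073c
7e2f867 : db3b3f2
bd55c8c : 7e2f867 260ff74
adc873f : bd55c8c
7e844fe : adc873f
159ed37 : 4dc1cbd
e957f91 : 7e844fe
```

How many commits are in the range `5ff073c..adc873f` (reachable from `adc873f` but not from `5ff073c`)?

7

Reachable from adc873f: {260ff74, 27ce335, 2d0b6fb, 4dc1cbd, 5ff073c, 7e2f867, adc873f, bd55c8c, db3b3f2}.
Reachable from 5ff073c: {4dc1cbd, 5ff073c}.
In adc873f's history but not 5ff073c's: {260ff74, 27ce335, 2d0b6fb, 7e2f867, adc873f, bd55c8c, db3b3f2} — 7 commits.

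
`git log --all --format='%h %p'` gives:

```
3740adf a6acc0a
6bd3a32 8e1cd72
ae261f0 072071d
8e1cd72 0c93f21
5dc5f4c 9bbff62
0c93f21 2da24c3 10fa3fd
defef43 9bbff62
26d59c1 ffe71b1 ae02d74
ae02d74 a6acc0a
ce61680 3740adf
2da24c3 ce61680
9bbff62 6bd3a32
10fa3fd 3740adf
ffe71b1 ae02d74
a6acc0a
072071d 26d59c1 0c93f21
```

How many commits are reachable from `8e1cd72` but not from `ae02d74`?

Reachable from 8e1cd72: {0c93f21, 10fa3fd, 2da24c3, 3740adf, 8e1cd72, a6acc0a, ce61680}.
Reachable from ae02d74: {a6acc0a, ae02d74}.
In 8e1cd72's history but not ae02d74's: {0c93f21, 10fa3fd, 2da24c3, 3740adf, 8e1cd72, ce61680} — 6 commits.

6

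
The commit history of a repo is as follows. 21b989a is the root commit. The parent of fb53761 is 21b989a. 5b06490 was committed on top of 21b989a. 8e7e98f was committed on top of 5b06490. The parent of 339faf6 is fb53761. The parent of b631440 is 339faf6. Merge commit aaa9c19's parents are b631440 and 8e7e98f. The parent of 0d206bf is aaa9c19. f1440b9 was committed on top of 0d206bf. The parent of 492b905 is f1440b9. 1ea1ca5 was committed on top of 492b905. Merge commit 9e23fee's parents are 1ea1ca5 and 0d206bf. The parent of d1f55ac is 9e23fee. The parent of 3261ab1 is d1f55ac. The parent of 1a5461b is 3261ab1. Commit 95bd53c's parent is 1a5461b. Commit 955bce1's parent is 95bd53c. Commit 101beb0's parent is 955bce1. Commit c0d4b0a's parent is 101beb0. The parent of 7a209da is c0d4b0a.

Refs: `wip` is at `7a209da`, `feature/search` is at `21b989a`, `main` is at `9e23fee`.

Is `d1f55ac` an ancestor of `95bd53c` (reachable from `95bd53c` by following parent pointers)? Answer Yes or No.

Yes

Ancestors of 95bd53c (commits reachable by following parents): {0d206bf, 1a5461b, 1ea1ca5, 21b989a, 3261ab1, 339faf6, 492b905, 5b06490, 8e7e98f, 95bd53c, 9e23fee, aaa9c19, b631440, d1f55ac, f1440b9, fb53761}.
d1f55ac is in that set, so it is an ancestor of 95bd53c.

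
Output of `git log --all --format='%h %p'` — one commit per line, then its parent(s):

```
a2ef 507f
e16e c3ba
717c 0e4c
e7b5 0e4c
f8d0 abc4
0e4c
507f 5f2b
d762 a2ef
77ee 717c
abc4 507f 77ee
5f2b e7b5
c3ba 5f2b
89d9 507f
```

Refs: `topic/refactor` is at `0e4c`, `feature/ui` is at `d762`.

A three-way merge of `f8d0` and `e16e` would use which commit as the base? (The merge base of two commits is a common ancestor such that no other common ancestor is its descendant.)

5f2b

Ancestors of f8d0: {0e4c, 507f, 5f2b, 717c, 77ee, abc4, e7b5, f8d0}.
Ancestors of e16e: {0e4c, 5f2b, c3ba, e16e, e7b5}.
Common ancestors: {0e4c, 5f2b, e7b5}.
Among these, 5f2b is not an ancestor of any other common ancestor — it is the merge base.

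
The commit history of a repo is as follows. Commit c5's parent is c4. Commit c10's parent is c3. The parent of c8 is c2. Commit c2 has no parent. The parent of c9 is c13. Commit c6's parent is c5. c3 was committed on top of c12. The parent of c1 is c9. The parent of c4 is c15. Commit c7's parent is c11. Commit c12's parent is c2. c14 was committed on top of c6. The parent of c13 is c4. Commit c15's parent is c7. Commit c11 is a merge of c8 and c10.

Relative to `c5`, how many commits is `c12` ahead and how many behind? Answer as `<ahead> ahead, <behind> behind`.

Reachable from c12: {c12, c2}.
Reachable from c5: {c10, c11, c12, c15, c2, c3, c4, c5, c7, c8}.
Only in c12's history (ahead): {} — 0.
Only in c5's history (behind): {c10, c11, c15, c3, c4, c5, c7, c8} — 8.

0 ahead, 8 behind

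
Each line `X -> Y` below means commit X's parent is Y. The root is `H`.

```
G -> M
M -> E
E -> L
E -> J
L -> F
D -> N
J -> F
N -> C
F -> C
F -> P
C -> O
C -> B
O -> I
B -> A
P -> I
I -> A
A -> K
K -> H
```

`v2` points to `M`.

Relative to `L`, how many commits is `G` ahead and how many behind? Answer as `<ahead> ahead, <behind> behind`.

Reachable from G: {A, B, C, E, F, G, H, I, J, K, L, M, O, P}.
Reachable from L: {A, B, C, F, H, I, K, L, O, P}.
Only in G's history (ahead): {E, G, J, M} — 4.
Only in L's history (behind): {} — 0.

4 ahead, 0 behind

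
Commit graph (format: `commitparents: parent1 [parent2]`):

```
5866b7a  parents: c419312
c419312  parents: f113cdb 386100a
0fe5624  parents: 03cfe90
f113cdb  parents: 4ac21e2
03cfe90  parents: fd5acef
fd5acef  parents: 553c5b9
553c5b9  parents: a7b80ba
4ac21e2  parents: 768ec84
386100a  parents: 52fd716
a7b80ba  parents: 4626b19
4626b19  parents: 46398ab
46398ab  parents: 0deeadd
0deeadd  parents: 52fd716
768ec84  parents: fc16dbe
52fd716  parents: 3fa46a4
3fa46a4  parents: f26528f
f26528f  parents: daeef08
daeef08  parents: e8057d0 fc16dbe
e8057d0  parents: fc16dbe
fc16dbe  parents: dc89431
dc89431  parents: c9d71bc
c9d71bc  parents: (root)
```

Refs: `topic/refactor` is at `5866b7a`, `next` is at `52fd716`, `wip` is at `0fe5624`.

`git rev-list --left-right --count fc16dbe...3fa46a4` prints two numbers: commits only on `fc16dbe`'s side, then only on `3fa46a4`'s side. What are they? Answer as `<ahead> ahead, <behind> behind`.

Reachable from fc16dbe: {c9d71bc, dc89431, fc16dbe}.
Reachable from 3fa46a4: {3fa46a4, c9d71bc, daeef08, dc89431, e8057d0, f26528f, fc16dbe}.
Only in fc16dbe's history (ahead): {} — 0.
Only in 3fa46a4's history (behind): {3fa46a4, daeef08, e8057d0, f26528f} — 4.

0 ahead, 4 behind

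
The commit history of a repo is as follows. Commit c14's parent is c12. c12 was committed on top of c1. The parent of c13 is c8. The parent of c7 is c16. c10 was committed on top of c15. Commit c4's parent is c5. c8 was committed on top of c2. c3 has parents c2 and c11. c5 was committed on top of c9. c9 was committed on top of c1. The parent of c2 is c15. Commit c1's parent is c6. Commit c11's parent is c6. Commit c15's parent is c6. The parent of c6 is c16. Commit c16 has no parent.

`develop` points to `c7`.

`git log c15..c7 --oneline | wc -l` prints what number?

1

Reachable from c7: {c16, c7}.
Reachable from c15: {c15, c16, c6}.
In c7's history but not c15's: {c7} — 1 commit.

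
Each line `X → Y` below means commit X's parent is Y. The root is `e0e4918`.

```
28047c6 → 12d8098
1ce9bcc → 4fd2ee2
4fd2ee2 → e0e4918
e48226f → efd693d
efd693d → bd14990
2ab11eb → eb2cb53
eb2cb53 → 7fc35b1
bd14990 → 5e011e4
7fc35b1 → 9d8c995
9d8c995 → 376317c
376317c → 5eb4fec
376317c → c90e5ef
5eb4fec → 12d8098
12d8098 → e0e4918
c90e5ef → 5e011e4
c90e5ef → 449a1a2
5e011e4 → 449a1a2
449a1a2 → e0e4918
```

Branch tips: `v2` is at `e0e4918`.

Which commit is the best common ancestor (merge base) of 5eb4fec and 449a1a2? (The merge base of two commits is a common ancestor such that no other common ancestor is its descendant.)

e0e4918

Ancestors of 5eb4fec: {12d8098, 5eb4fec, e0e4918}.
Ancestors of 449a1a2: {449a1a2, e0e4918}.
Common ancestors: {e0e4918}.
The only common ancestor is e0e4918, so it is the merge base.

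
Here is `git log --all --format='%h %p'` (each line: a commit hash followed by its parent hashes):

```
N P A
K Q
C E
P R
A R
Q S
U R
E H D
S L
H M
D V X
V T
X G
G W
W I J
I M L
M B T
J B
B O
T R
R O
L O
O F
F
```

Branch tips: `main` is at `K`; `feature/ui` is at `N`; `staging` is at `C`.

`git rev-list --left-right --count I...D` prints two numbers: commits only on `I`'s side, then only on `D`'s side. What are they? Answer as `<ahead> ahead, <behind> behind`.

0 ahead, 6 behind

Reachable from I: {B, F, I, L, M, O, R, T}.
Reachable from D: {B, D, F, G, I, J, L, M, O, R, T, V, W, X}.
Only in I's history (ahead): {} — 0.
Only in D's history (behind): {D, G, J, V, W, X} — 6.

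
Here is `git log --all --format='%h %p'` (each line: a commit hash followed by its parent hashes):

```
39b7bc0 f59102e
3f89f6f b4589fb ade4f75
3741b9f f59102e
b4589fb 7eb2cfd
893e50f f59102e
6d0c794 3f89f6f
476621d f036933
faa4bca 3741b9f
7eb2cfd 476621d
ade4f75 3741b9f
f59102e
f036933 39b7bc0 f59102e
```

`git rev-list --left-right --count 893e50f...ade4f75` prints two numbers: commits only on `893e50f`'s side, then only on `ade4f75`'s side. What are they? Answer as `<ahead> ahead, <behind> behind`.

1 ahead, 2 behind

Reachable from 893e50f: {893e50f, f59102e}.
Reachable from ade4f75: {3741b9f, ade4f75, f59102e}.
Only in 893e50f's history (ahead): {893e50f} — 1.
Only in ade4f75's history (behind): {3741b9f, ade4f75} — 2.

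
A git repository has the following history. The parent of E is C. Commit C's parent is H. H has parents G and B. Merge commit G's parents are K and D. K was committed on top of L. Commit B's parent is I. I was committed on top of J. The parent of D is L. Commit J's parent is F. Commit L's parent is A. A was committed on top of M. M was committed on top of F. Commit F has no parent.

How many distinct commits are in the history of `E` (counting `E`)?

13

Walking parent pointers from E: reachable set = {A, B, C, D, E, F, G, H, I, J, K, L, M}.
That is 13 commits.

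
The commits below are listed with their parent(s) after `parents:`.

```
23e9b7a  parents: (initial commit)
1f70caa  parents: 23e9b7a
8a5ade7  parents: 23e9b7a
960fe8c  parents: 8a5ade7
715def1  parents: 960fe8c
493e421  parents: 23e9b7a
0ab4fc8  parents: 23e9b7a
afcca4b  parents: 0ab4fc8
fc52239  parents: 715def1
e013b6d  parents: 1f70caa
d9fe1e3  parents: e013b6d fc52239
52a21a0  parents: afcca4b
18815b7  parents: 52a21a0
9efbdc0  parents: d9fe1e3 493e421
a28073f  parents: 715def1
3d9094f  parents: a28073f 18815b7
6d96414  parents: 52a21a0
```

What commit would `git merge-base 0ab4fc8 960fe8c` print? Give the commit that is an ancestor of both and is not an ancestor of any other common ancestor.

Ancestors of 0ab4fc8: {0ab4fc8, 23e9b7a}.
Ancestors of 960fe8c: {23e9b7a, 8a5ade7, 960fe8c}.
Common ancestors: {23e9b7a}.
The only common ancestor is 23e9b7a, so it is the merge base.

23e9b7a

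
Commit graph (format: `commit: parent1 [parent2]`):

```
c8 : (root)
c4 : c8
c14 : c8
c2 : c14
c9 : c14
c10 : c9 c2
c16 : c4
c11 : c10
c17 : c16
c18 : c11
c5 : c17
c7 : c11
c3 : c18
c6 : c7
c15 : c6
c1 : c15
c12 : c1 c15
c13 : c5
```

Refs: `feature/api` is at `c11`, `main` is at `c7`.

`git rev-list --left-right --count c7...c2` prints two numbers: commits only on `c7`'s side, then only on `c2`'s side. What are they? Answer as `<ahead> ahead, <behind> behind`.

Reachable from c7: {c10, c11, c14, c2, c7, c8, c9}.
Reachable from c2: {c14, c2, c8}.
Only in c7's history (ahead): {c10, c11, c7, c9} — 4.
Only in c2's history (behind): {} — 0.

4 ahead, 0 behind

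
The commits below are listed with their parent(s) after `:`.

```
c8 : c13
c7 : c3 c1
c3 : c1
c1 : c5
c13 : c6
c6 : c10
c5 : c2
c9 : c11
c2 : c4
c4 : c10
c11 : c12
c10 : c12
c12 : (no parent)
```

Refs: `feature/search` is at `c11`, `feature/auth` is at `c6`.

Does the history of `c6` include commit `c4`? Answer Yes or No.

No

Ancestors of c6: {c10, c12, c6}.
c4 is not in that set, so it is not an ancestor of c6.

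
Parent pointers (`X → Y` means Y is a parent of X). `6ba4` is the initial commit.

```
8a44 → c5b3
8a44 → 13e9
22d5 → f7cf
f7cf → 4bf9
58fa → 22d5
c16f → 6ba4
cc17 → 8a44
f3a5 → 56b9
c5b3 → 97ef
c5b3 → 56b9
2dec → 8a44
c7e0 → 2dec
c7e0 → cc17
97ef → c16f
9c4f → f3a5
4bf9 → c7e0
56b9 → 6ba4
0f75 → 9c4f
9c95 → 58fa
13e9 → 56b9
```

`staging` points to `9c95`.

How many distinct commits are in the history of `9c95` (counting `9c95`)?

15

Walking parent pointers from 9c95: reachable set = {13e9, 22d5, 2dec, 4bf9, 56b9, 58fa, 6ba4, 8a44, 97ef, 9c95, c16f, c5b3, c7e0, cc17, f7cf}.
That is 15 commits.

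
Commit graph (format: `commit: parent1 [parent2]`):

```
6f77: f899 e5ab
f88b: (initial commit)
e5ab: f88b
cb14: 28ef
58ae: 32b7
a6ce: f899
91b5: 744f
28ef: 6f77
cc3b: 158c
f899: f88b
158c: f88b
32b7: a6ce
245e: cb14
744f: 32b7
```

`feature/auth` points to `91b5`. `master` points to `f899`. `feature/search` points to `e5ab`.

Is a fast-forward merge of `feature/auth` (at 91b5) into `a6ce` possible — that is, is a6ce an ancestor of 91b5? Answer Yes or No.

A fast-forward from a6ce to 91b5 is possible iff a6ce is an ancestor of 91b5.
Ancestors of 91b5: {32b7, 744f, 91b5, a6ce, f88b, f899}.
a6ce is among them, so fast-forward is possible.

Yes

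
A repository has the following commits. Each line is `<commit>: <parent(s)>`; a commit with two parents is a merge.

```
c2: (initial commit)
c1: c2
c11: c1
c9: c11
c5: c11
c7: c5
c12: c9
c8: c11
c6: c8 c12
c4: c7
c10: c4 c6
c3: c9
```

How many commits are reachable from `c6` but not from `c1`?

5

Reachable from c6: {c1, c11, c12, c2, c6, c8, c9}.
Reachable from c1: {c1, c2}.
In c6's history but not c1's: {c11, c12, c6, c8, c9} — 5 commits.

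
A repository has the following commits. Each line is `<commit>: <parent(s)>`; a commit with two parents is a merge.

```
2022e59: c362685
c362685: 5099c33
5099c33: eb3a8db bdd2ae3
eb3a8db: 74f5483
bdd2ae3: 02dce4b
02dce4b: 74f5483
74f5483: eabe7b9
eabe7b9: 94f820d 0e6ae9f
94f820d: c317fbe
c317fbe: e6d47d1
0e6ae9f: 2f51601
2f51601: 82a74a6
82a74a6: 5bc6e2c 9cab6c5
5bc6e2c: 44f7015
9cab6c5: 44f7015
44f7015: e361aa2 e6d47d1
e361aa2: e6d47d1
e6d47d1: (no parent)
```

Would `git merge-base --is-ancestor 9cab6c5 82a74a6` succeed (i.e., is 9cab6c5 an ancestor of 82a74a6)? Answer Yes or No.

Ancestors of 82a74a6 (commits reachable by following parents): {44f7015, 5bc6e2c, 82a74a6, 9cab6c5, e361aa2, e6d47d1}.
9cab6c5 is in that set, so it is an ancestor of 82a74a6.

Yes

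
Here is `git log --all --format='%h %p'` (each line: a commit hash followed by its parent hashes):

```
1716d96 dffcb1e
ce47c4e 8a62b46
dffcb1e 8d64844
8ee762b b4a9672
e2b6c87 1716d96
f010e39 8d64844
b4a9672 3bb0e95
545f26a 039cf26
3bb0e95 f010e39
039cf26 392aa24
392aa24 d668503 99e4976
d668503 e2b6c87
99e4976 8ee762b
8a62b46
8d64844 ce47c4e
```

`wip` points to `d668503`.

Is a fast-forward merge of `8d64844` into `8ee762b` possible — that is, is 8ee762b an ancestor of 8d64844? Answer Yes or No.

No

A fast-forward from 8ee762b to 8d64844 is possible iff 8ee762b is an ancestor of 8d64844.
Ancestors of 8d64844: {8a62b46, 8d64844, ce47c4e}.
8ee762b is not among them, so fast-forward is not possible.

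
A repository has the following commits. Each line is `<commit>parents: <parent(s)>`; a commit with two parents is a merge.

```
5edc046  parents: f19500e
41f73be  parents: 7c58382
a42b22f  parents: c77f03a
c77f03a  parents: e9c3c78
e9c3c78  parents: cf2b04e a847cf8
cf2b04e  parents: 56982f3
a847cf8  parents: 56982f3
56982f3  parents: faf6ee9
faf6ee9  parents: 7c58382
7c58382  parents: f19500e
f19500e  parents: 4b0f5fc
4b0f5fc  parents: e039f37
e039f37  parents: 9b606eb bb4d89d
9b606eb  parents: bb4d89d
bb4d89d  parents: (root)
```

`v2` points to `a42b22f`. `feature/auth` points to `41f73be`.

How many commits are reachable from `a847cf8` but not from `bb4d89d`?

8

Reachable from a847cf8: {4b0f5fc, 56982f3, 7c58382, 9b606eb, a847cf8, bb4d89d, e039f37, f19500e, faf6ee9}.
Reachable from bb4d89d: {bb4d89d}.
In a847cf8's history but not bb4d89d's: {4b0f5fc, 56982f3, 7c58382, 9b606eb, a847cf8, e039f37, f19500e, faf6ee9} — 8 commits.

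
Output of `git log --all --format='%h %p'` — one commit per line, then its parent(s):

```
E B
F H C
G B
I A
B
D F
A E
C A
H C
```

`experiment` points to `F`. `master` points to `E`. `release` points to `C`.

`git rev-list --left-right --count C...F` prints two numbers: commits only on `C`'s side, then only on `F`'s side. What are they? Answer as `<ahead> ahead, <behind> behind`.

Reachable from C: {A, B, C, E}.
Reachable from F: {A, B, C, E, F, H}.
Only in C's history (ahead): {} — 0.
Only in F's history (behind): {F, H} — 2.

0 ahead, 2 behind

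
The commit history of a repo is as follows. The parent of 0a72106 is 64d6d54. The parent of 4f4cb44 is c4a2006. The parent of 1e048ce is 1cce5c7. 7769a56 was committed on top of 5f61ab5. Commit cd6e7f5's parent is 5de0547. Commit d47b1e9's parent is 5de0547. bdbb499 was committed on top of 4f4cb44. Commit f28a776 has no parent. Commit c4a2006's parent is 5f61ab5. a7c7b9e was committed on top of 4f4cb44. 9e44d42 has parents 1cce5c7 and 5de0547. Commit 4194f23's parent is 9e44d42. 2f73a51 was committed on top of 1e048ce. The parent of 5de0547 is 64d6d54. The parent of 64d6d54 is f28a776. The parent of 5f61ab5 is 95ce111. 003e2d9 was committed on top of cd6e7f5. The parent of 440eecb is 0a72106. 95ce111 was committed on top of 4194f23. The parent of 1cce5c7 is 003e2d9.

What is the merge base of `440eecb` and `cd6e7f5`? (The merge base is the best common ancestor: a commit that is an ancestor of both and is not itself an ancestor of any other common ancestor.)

Ancestors of 440eecb: {0a72106, 440eecb, 64d6d54, f28a776}.
Ancestors of cd6e7f5: {5de0547, 64d6d54, cd6e7f5, f28a776}.
Common ancestors: {64d6d54, f28a776}.
Among these, 64d6d54 is not an ancestor of any other common ancestor — it is the merge base.

64d6d54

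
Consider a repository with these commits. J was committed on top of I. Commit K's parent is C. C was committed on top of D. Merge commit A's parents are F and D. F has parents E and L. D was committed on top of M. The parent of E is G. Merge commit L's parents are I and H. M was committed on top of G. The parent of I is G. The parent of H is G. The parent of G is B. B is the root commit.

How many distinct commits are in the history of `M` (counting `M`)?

Walking parent pointers from M: reachable set = {B, G, M}.
That is 3 commits.

3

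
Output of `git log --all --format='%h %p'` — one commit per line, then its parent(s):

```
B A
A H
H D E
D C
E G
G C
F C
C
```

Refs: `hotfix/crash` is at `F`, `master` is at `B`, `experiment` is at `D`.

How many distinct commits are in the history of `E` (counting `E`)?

Walking parent pointers from E: reachable set = {C, E, G}.
That is 3 commits.

3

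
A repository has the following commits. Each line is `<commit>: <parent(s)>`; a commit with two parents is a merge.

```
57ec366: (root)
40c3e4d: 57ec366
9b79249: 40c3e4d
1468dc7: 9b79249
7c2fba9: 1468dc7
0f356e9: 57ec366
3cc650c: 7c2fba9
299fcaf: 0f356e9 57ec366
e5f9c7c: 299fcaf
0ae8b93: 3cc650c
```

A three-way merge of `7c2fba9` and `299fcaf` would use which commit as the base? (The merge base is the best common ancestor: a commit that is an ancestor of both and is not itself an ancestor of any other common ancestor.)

Ancestors of 7c2fba9: {1468dc7, 40c3e4d, 57ec366, 7c2fba9, 9b79249}.
Ancestors of 299fcaf: {0f356e9, 299fcaf, 57ec366}.
Common ancestors: {57ec366}.
The only common ancestor is 57ec366, so it is the merge base.

57ec366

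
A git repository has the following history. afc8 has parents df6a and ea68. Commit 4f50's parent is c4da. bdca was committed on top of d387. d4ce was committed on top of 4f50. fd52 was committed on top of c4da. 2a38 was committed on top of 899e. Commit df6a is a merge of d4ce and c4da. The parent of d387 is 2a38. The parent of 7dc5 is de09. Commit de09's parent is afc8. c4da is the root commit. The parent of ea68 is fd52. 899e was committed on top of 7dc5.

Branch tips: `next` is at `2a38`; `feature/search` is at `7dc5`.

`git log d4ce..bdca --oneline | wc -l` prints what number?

10

Reachable from bdca: {2a38, 4f50, 7dc5, 899e, afc8, bdca, c4da, d387, d4ce, de09, df6a, ea68, fd52}.
Reachable from d4ce: {4f50, c4da, d4ce}.
In bdca's history but not d4ce's: {2a38, 7dc5, 899e, afc8, bdca, d387, de09, df6a, ea68, fd52} — 10 commits.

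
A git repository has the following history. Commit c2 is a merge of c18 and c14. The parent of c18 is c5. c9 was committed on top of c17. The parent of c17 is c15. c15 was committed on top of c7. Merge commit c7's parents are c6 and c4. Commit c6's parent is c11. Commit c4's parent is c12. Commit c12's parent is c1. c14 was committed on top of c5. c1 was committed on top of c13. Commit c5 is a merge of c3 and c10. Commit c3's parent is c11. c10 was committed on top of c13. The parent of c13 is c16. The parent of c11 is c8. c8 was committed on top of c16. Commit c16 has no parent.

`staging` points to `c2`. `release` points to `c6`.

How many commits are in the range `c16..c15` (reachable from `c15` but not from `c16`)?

9

Reachable from c15: {c1, c11, c12, c13, c15, c16, c4, c6, c7, c8}.
Reachable from c16: {c16}.
In c15's history but not c16's: {c1, c11, c12, c13, c15, c4, c6, c7, c8} — 9 commits.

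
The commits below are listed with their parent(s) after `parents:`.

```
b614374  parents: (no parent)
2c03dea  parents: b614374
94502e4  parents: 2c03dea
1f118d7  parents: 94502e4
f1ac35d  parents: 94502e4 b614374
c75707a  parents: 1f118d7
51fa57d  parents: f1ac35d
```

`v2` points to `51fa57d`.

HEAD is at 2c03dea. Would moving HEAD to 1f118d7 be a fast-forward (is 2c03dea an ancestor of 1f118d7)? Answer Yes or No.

A fast-forward from 2c03dea to 1f118d7 is possible iff 2c03dea is an ancestor of 1f118d7.
Ancestors of 1f118d7: {1f118d7, 2c03dea, 94502e4, b614374}.
2c03dea is among them, so fast-forward is possible.

Yes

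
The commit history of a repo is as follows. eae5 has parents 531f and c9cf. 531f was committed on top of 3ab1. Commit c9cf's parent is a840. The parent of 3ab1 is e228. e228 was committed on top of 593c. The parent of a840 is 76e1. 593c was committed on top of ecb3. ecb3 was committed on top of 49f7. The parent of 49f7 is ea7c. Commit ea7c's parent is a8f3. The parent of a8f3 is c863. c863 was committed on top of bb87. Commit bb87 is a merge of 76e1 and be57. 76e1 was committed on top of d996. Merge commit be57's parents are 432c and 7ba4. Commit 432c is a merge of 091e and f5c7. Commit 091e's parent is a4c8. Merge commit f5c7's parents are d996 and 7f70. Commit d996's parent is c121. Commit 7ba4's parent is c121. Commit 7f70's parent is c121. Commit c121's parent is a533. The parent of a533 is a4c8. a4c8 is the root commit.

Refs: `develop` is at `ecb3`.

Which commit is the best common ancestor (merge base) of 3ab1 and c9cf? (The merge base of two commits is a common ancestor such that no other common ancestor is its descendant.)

76e1

Ancestors of 3ab1: {091e, 3ab1, 432c, 49f7, 593c, 76e1, 7ba4, 7f70, a4c8, a533, a8f3, bb87, be57, c121, c863, d996, e228, ea7c, ecb3, f5c7}.
Ancestors of c9cf: {76e1, a4c8, a533, a840, c121, c9cf, d996}.
Common ancestors: {76e1, a4c8, a533, c121, d996}.
Among these, 76e1 is not an ancestor of any other common ancestor — it is the merge base.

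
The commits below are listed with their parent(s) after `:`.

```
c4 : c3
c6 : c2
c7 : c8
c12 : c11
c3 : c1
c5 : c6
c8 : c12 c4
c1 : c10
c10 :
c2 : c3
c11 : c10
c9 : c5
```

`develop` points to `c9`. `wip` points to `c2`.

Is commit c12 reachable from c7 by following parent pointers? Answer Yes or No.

Ancestors of c7 (commits reachable by following parents): {c1, c10, c11, c12, c3, c4, c7, c8}.
c12 is in that set, so it is an ancestor of c7.

Yes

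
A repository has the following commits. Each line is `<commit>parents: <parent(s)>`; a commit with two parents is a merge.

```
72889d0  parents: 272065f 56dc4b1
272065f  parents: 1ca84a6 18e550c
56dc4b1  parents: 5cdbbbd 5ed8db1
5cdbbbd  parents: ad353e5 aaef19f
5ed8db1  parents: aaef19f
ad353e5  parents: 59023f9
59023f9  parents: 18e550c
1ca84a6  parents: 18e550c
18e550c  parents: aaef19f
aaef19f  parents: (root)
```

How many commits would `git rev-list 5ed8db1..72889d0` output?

8

Reachable from 72889d0: {18e550c, 1ca84a6, 272065f, 56dc4b1, 59023f9, 5cdbbbd, 5ed8db1, 72889d0, aaef19f, ad353e5}.
Reachable from 5ed8db1: {5ed8db1, aaef19f}.
In 72889d0's history but not 5ed8db1's: {18e550c, 1ca84a6, 272065f, 56dc4b1, 59023f9, 5cdbbbd, 72889d0, ad353e5} — 8 commits.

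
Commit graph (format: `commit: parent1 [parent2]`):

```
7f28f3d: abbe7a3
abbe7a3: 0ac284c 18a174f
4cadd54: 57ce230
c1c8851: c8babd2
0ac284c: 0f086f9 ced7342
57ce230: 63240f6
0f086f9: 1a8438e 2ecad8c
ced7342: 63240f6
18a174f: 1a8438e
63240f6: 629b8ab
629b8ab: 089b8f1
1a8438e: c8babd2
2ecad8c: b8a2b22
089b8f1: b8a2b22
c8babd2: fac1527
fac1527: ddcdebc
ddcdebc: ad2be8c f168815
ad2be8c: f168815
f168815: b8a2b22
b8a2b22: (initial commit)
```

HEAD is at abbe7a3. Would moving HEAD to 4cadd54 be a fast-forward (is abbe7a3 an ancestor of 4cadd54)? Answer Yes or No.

A fast-forward from abbe7a3 to 4cadd54 is possible iff abbe7a3 is an ancestor of 4cadd54.
Ancestors of 4cadd54: {089b8f1, 4cadd54, 57ce230, 629b8ab, 63240f6, b8a2b22}.
abbe7a3 is not among them, so fast-forward is not possible.

No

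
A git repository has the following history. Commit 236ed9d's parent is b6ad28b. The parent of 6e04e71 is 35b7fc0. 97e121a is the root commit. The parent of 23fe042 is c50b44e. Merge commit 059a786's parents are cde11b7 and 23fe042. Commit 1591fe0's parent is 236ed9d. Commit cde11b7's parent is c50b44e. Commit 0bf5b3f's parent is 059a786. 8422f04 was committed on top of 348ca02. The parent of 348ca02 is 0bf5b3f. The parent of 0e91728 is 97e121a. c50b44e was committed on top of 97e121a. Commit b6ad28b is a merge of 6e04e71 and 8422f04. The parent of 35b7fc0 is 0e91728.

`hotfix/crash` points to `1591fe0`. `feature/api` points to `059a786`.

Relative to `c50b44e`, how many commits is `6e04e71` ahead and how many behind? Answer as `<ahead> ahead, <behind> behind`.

3 ahead, 1 behind

Reachable from 6e04e71: {0e91728, 35b7fc0, 6e04e71, 97e121a}.
Reachable from c50b44e: {97e121a, c50b44e}.
Only in 6e04e71's history (ahead): {0e91728, 35b7fc0, 6e04e71} — 3.
Only in c50b44e's history (behind): {c50b44e} — 1.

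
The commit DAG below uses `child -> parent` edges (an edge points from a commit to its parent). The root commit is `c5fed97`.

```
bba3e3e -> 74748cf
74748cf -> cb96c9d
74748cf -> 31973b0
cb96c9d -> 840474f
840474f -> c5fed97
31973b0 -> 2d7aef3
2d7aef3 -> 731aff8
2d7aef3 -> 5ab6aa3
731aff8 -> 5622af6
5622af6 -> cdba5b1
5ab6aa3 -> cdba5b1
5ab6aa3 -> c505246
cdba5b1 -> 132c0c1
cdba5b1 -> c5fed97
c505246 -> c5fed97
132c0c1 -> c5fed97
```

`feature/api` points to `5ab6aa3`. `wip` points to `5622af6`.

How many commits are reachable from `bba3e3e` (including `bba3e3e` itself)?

Walking parent pointers from bba3e3e: reachable set = {132c0c1, 2d7aef3, 31973b0, 5622af6, 5ab6aa3, 731aff8, 74748cf, 840474f, bba3e3e, c505246, c5fed97, cb96c9d, cdba5b1}.
That is 13 commits.

13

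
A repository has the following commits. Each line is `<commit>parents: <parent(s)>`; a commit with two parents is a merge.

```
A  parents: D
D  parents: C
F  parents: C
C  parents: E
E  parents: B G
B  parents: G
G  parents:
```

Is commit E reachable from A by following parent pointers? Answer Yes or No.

Ancestors of A (commits reachable by following parents): {A, B, C, D, E, G}.
E is in that set, so it is an ancestor of A.

Yes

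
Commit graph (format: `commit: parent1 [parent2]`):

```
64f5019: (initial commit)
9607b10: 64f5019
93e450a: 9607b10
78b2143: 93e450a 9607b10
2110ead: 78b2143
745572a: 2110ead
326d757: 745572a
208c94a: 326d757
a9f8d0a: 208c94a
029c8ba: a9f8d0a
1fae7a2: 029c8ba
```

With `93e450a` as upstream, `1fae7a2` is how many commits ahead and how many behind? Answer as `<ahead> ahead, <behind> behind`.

8 ahead, 0 behind

Reachable from 1fae7a2: {029c8ba, 1fae7a2, 208c94a, 2110ead, 326d757, 64f5019, 745572a, 78b2143, 93e450a, 9607b10, a9f8d0a}.
Reachable from 93e450a: {64f5019, 93e450a, 9607b10}.
Only in 1fae7a2's history (ahead): {029c8ba, 1fae7a2, 208c94a, 2110ead, 326d757, 745572a, 78b2143, a9f8d0a} — 8.
Only in 93e450a's history (behind): {} — 0.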